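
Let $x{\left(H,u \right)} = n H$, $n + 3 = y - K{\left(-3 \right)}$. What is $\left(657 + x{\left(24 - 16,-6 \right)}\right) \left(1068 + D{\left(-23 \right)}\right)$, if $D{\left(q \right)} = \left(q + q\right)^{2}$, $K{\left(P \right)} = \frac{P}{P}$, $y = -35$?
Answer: $1098480$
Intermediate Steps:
$K{\left(P \right)} = 1$
$D{\left(q \right)} = 4 q^{2}$ ($D{\left(q \right)} = \left(2 q\right)^{2} = 4 q^{2}$)
$n = -39$ ($n = -3 - 36 = -39$)
$x{\left(H,u \right)} = - 39 H$
$\left(657 + x{\left(24 - 16,-6 \right)}\right) \left(1068 + D{\left(-23 \right)}\right) = \left(657 - 39 \left(24 - 16\right)\right) \left(1068 + 4 \left(-23\right)^{2}\right) = \left(657 - 312\right) \left(1068 + 4 \cdot 529\right) = \left(657 - 312\right) \left(1068 + 2116\right) = 345 \cdot 3184 = 1098480$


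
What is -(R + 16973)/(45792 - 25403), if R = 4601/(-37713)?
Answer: -640098148/768930357 ≈ -0.83245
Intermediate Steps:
R = -4601/37713 (R = 4601*(-1/37713) = -4601/37713 ≈ -0.12200)
-(R + 16973)/(45792 - 25403) = -(-4601/37713 + 16973)/(45792 - 25403) = -640098148/(37713*20389) = -1*640098148/768930357 = -640098148/768930357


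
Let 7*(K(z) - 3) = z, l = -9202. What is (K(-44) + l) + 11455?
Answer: 15748/7 ≈ 2249.7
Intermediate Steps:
K(z) = 3 + z/7
(K(-44) + l) + 11455 = ((3 + (⅐)*(-44)) - 9202) + 11455 = ((3 - 44/7) - 9202) + 11455 = (-23/7 - 9202) + 11455 = -64437/7 + 11455 = 15748/7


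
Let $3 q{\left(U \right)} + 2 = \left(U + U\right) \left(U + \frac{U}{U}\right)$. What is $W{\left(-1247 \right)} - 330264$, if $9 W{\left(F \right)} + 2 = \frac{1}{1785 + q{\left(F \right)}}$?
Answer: $- \frac{9252647111503}{28015893} \approx -3.3026 \cdot 10^{5}$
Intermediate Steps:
$q{\left(U \right)} = - \frac{2}{3} + \frac{2 U \left(1 + U\right)}{3}$ ($q{\left(U \right)} = - \frac{2}{3} + \frac{\left(U + U\right) \left(U + \frac{U}{U}\right)}{3} = - \frac{2}{3} + \frac{2 U \left(U + 1\right)}{3} = - \frac{2}{3} + \frac{2 U \left(1 + U\right)}{3}$)
$W{\left(F \right)} = - \frac{2}{9} + \frac{1}{9 \left(\frac{5353}{3} + \frac{2 F}{3} + \frac{2 F^{2}}{3}\right)}$ ($W{\left(F \right)} = - \frac{2}{9} + \frac{1}{9 \left(1785 + \left(- \frac{2}{3} + \frac{2 F}{3} + \frac{2 F^{2}}{3}\right)\right)} = - \frac{2}{9} + \frac{1}{9 \left(\frac{5353}{3} + \frac{2 F}{3} + \frac{2 F^{2}}{3}\right)}$)
$W{\left(-1247 \right)} - 330264 = \frac{-10703 - -4988 - 4 \left(-1247\right)^{2}}{9 \left(5353 + 2 \left(-1247\right) + 2 \left(-1247\right)^{2}\right)} - 330264 = \frac{-10703 + 4988 - 6220036}{9 \left(5353 - 2494 + 2 \cdot 1555009\right)} - 330264 = \frac{-10703 + 4988 - 6220036}{9 \left(5353 - 2494 + 3110018\right)} - 330264 = \frac{1}{9} \cdot \frac{1}{3112877} \left(-6225751\right) - 330264 = - \frac{6225751}{28015893} - 330264 = - \frac{9252647111503}{28015893}$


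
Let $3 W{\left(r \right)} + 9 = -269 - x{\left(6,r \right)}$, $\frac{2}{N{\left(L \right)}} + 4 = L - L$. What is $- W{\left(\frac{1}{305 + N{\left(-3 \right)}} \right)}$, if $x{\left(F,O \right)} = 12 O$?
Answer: $\frac{18814}{203} \approx 92.68$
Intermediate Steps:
$N{\left(L \right)} = - \frac{1}{2}$ ($N{\left(L \right)} = \frac{2}{-4 + \left(L - L\right)} = \frac{2}{-4 + 0} = \frac{2}{-4} = 2 \left(- \frac{1}{4}\right) = - \frac{1}{2}$)
$W{\left(r \right)} = - \frac{278}{3} - 4 r$ ($W{\left(r \right)} = -3 + \frac{-269 - 12 r}{3} = -3 - \left(\frac{269}{3} + 4 r\right) = - \frac{278}{3} - 4 r$)
$- W{\left(\frac{1}{305 + N{\left(-3 \right)}} \right)} = - (- \frac{278}{3} - \frac{4}{305 - \frac{1}{2}}) = - (- \frac{278}{3} - \frac{4}{\frac{609}{2}}) = - (- \frac{278}{3} - \frac{8}{609}) = \left(-1\right) \left(- \frac{18814}{203}\right) = \frac{18814}{203}$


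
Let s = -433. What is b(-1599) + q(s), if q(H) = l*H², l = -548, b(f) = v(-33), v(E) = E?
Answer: -102744005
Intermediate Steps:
b(f) = -33
q(H) = -548*H²
b(-1599) + q(s) = -33 - 548*(-433)² = -33 - 548*187489 = -33 - 102743972 = -102744005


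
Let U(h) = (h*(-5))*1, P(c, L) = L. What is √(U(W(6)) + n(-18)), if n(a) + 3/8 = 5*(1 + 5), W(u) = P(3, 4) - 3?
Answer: √394/4 ≈ 4.9624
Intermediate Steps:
W(u) = 1 (W(u) = 4 - 3 = 1)
U(h) = -5*h (U(h) = -5*h*1 = -5*h)
n(a) = 237/8 (n(a) = -3/8 + 5*(1 + 5) = -3/8 + 5*6 = -3/8 + 30 = 237/8)
√(U(W(6)) + n(-18)) = √(-5*1 + 237/8) = √(-5 + 237/8) = √(197/8) = √394/4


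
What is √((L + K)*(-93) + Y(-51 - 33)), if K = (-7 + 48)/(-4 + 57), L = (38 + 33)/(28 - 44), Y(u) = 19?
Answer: √16168339/212 ≈ 18.967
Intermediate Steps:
L = -71/16 (L = 71/(-16) = 71*(-1/16) = -71/16 ≈ -4.4375)
K = 41/53 ≈ 0.77359
√((L + K)*(-93) + Y(-51 - 33)) = √((-71/16 + 41/53)*(-93) + 19) = √(-3107/848*(-93) + 19) = √(288951/848 + 19) = √(305063/848) = √16168339/212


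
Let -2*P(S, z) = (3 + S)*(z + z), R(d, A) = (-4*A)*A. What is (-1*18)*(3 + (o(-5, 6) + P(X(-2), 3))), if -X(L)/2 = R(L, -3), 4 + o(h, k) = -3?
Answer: 4122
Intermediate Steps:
R(d, A) = -4*A²
o(h, k) = -7 (o(h, k) = -4 - 3 = -7)
X(L) = 72 (X(L) = -(-8)*(-3)² = -(-8)*9 = -2*(-36) = 72)
P(S, z) = -z*(3 + S) (P(S, z) = -(3 + S)*(z + z)/2 = -(3 + S)*2*z/2 = -z*(3 + S))
(-1*18)*(3 + (o(-5, 6) + P(X(-2), 3))) = (-1*18)*(3 + (-7 - 1*3*(3 + 72))) = -18*(3 + (-7 - 1*3*75)) = -18*(3 + (-7 - 225)) = -18*(3 - 232) = -18*(-229) = 4122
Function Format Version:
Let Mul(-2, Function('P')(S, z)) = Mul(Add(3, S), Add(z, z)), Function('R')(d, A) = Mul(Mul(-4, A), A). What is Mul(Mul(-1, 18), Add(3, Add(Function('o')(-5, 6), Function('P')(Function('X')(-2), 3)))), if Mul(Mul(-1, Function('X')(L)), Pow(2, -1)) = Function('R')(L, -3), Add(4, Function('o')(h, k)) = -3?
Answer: 4122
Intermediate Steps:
Function('R')(d, A) = Mul(-4, Pow(A, 2))
Function('o')(h, k) = -7 (Function('o')(h, k) = Add(-4, -3) = -7)
Function('X')(L) = 72 (Function('X')(L) = Mul(-2, Mul(-4, Pow(-3, 2))) = Mul(-2, Mul(-4, 9)) = Mul(-2, -36) = 72)
Function('P')(S, z) = Mul(-1, z, Add(3, S)) (Function('P')(S, z) = Mul(Rational(-1, 2), Mul(Add(3, S), Add(z, z))) = Mul(Rational(-1, 2), Mul(Add(3, S), Mul(2, z))) = Mul(Rational(-1, 2), Mul(2, z, Add(3, S))) = Mul(-1, z, Add(3, S)))
Mul(Mul(-1, 18), Add(3, Add(Function('o')(-5, 6), Function('P')(Function('X')(-2), 3)))) = Mul(Mul(-1, 18), Add(3, Add(-7, Mul(-1, 3, Add(3, 72))))) = Mul(-18, Add(3, Add(-7, Mul(-1, 3, 75)))) = Mul(-18, Add(3, Add(-7, -225))) = Mul(-18, Add(3, -232)) = Mul(-18, -229) = 4122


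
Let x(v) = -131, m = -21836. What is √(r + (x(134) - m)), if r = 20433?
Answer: 3*√4682 ≈ 205.28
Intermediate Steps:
√(r + (x(134) - m)) = √(20433 + (-131 - 1*(-21836))) = √(20433 + (-131 + 21836)) = √(20433 + 21705) = √42138 = 3*√4682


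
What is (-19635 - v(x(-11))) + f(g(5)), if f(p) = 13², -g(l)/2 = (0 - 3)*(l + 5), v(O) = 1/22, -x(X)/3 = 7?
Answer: -428253/22 ≈ -19466.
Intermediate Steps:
x(X) = -21 (x(X) = -3*7 = -21)
v(O) = 1/22
g(l) = 30 + 6*l (g(l) = -2*(0 - 3)*(l + 5) = -(-6)*(5 + l) = -2*(-15 - 3*l) = 30 + 6*l)
f(p) = 169
(-19635 - v(x(-11))) + f(g(5)) = (-19635 - 1*1/22) + 169 = (-19635 - 1/22) + 169 = -431971/22 + 169 = -428253/22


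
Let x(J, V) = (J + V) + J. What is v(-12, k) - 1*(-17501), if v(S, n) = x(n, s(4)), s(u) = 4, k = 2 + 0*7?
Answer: 17509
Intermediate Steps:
k = 2 (k = 2 + 0 = 2)
x(J, V) = V + 2*J
v(S, n) = 4 + 2*n
v(-12, k) - 1*(-17501) = (4 + 2*2) - 1*(-17501) = (4 + 4) + 17501 = 8 + 17501 = 17509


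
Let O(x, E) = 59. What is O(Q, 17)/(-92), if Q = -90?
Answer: -59/92 ≈ -0.64130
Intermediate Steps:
O(Q, 17)/(-92) = 59/(-92) = -1/92*59 = -59/92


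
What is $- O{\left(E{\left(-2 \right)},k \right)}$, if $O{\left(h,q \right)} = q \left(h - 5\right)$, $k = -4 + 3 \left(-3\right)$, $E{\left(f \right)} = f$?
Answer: $-91$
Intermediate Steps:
$k = -13$ ($k = -4 - 9 = -13$)
$O{\left(h,q \right)} = q \left(-5 + h\right)$
$- O{\left(E{\left(-2 \right)},k \right)} = - \left(-13\right) \left(-5 - 2\right) = - \left(-13\right) \left(-7\right) = \left(-1\right) 91 = -91$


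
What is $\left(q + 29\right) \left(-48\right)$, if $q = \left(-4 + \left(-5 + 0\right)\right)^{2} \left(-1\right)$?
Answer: $2496$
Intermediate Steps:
$q = -81$ ($q = \left(-4 - 5\right)^{2} \left(-1\right) = \left(-9\right)^{2} \left(-1\right) = 81 \left(-1\right) = -81$)
$\left(q + 29\right) \left(-48\right) = \left(-81 + 29\right) \left(-48\right) = \left(-52\right) \left(-48\right) = 2496$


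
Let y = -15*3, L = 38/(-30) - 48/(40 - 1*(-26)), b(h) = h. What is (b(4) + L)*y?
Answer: -993/11 ≈ -90.273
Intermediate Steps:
L = -329/165 (L = 38*(-1/30) - 48/(40 + 26) = -19/15 - 48/66 = -19/15 - 48*1/66 = -19/15 - 8/11 = -329/165 ≈ -1.9939)
y = -45
(b(4) + L)*y = (4 - 329/165)*(-45) = (331/165)*(-45) = -993/11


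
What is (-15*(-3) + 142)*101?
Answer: 18887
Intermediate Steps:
(-15*(-3) + 142)*101 = (45 + 142)*101 = 187*101 = 18887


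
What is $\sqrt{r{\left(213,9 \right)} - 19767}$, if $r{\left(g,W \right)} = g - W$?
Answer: $i \sqrt{19563} \approx 139.87 i$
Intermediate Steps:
$\sqrt{r{\left(213,9 \right)} - 19767} = \sqrt{\left(213 - 9\right) - 19767} = \sqrt{204 - 19767} = \sqrt{-19563} = i \sqrt{19563}$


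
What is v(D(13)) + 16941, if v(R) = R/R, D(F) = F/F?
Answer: 16942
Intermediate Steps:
D(F) = 1
v(R) = 1
v(D(13)) + 16941 = 1 + 16941 = 16942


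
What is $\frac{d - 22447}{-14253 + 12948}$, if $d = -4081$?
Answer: $\frac{26528}{1305} \approx 20.328$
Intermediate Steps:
$\frac{d - 22447}{-14253 + 12948} = \frac{-4081 - 22447}{-14253 + 12948} = - \frac{26528}{-1305} = \left(-26528\right) \left(- \frac{1}{1305}\right) = \frac{26528}{1305}$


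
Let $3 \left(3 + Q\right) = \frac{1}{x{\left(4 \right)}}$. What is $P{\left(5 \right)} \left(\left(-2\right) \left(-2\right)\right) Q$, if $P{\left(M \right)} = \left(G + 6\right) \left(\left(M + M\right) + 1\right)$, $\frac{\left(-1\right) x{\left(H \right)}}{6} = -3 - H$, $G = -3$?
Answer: $- \frac{8294}{21} \approx -394.95$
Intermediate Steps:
$x{\left(H \right)} = 18 + 6 H$ ($x{\left(H \right)} = - 6 \left(-3 - H\right) = 18 + 6 H$)
$Q = - \frac{377}{126}$ ($Q = -3 + \frac{1}{3 \left(18 + 6 \cdot 4\right)} = -3 + \frac{1}{3 \left(18 + 24\right)} = -3 + \frac{1}{3 \cdot 42} = -3 + \frac{1}{3} \cdot \frac{1}{42} = -3 + \frac{1}{126} = - \frac{377}{126} \approx -2.9921$)
$P{\left(M \right)} = 3 + 6 M$ ($P{\left(M \right)} = \left(-3 + 6\right) \left(\left(M + M\right) + 1\right) = 3 \left(2 M + 1\right) = 3 \left(1 + 2 M\right) = 3 + 6 M$)
$P{\left(5 \right)} \left(\left(-2\right) \left(-2\right)\right) Q = \left(3 + 6 \cdot 5\right) \left(\left(-2\right) \left(-2\right)\right) \left(- \frac{377}{126}\right) = \left(3 + 30\right) 4 \left(- \frac{377}{126}\right) = 33 \cdot 4 \left(- \frac{377}{126}\right) = 132 \left(- \frac{377}{126}\right) = - \frac{8294}{21}$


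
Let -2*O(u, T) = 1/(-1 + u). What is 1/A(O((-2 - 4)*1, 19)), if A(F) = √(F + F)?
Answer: √7 ≈ 2.6458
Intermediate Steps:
O(u, T) = -1/(2*(-1 + u))
A(F) = √2*√F (A(F) = √(2*F) = √2*√F)
1/A(O((-2 - 4)*1, 19)) = 1/(√2*√(-1/(-2 + 2*((-2 - 4)*1)))) = 1/(√2*√(-1/(-2 + 2*(-6*1)))) = 1/(√2*√(-1/(-2 + 2*(-6)))) = 1/(√2*√(-1/(-2 - 12))) = 1/(√2*√(-1/(-14))) = 1/(√2*√(-1*(-1/14))) = 1/(√2*√(1/14)) = 1/(√2*(√14/14)) = 1/(√7/7) = √7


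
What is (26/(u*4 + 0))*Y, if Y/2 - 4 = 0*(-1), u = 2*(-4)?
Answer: -13/2 ≈ -6.5000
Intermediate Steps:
u = -8
Y = 8 (Y = 8 + 2*(0*(-1)) = 8 + 2*0 = 8 + 0 = 8)
(26/(u*4 + 0))*Y = (26/(-8*4 + 0))*8 = (26/(-32 + 0))*8 = (26/(-32))*8 = -1/32*26*8 = -13/16*8 = -13/2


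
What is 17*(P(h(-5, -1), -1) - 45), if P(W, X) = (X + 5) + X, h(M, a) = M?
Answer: -714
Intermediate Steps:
P(W, X) = 5 + 2*X (P(W, X) = (5 + X) + X = 5 + 2*X)
17*(P(h(-5, -1), -1) - 45) = 17*((5 + 2*(-1)) - 45) = 17*((5 - 2) - 45) = 17*(3 - 45) = 17*(-42) = -714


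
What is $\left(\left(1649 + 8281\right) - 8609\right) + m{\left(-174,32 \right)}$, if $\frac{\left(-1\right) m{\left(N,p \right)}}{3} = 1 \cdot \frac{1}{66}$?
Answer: $\frac{29061}{22} \approx 1321.0$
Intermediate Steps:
$m{\left(N,p \right)} = - \frac{1}{22}$ ($m{\left(N,p \right)} = - 3 \cdot 1 \cdot \frac{1}{66} = \left(-3\right) \frac{1}{66} = - \frac{1}{22}$)
$\left(\left(1649 + 8281\right) - 8609\right) + m{\left(-174,32 \right)} = \left(\left(1649 + 8281\right) - 8609\right) - \frac{1}{22} = \left(9930 - 8609\right) - \frac{1}{22} = 1321 - \frac{1}{22} = \frac{29061}{22}$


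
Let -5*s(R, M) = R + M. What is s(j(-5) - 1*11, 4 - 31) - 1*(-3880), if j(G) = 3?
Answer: 3887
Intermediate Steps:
s(R, M) = -M/5 - R/5 (s(R, M) = -(R + M)/5 = -(M + R)/5 = -M/5 - R/5)
s(j(-5) - 1*11, 4 - 31) - 1*(-3880) = (-(4 - 31)/5 - (3 - 1*11)/5) - 1*(-3880) = (-1/5*(-27) - (3 - 11)/5) + 3880 = (27/5 - 1/5*(-8)) + 3880 = (27/5 + 8/5) + 3880 = 7 + 3880 = 3887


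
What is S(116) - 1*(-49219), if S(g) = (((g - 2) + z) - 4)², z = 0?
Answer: 61319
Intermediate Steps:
S(g) = (-6 + g)² (S(g) = (((g - 2) + 0) - 4)² = (((-2 + g) + 0) - 4)² = ((-2 + g) - 4)² = (-6 + g)²)
S(116) - 1*(-49219) = (-6 + 116)² - 1*(-49219) = 110² + 49219 = 12100 + 49219 = 61319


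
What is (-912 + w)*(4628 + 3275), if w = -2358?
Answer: -25842810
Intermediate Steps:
(-912 + w)*(4628 + 3275) = (-912 - 2358)*(4628 + 3275) = -3270*7903 = -25842810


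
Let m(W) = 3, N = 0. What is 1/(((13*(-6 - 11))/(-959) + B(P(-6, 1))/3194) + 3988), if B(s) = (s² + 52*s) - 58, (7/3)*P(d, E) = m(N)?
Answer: 21441322/85513003809 ≈ 0.00025074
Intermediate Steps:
P(d, E) = 9/7 (P(d, E) = (3/7)*3 = 9/7)
B(s) = -58 + s² + 52*s
1/(((13*(-6 - 11))/(-959) + B(P(-6, 1))/3194) + 3988) = 1/(((13*(-6 - 11))/(-959) + (-58 + (9/7)² + 52*(9/7))/3194) + 3988) = 1/(((13*(-17))*(-1/959) + (-58 + 81/49 + 468/7)*(1/3194)) + 3988) = 1/((-221*(-1/959) + (515/49)*(1/3194)) + 3988) = 1/((221/959 + 515/156506) + 3988) = 1/(5011673/21441322 + 3988) = 1/(85513003809/21441322) = 21441322/85513003809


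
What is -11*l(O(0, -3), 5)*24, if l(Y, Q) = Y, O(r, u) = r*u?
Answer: 0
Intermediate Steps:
-11*l(O(0, -3), 5)*24 = -0*(-3)*24 = -11*0*24 = 0*24 = 0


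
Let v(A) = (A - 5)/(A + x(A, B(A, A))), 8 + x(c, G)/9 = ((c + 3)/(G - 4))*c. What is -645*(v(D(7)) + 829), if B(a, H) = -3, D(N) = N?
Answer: -16575597/31 ≈ -5.3470e+5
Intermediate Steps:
x(c, G) = -72 + 9*c*(3 + c)/(-4 + G) (x(c, G) = -72 + 9*(((c + 3)/(G - 4))*c) = -72 + 9*(((3 + c)/(-4 + G))*c) = -72 + 9*(c*(3 + c)/(-4 + G)) = -72 + 9*c*(3 + c)/(-4 + G))
v(A) = (-5 + A)/(-72 - 20*A/7 - 9*A²/7) (v(A) = (A - 5)/(A + 9*(32 + A² - 8*(-3) + 3*A)/(-4 - 3)) = (-5 + A)/(A + 9*(32 + A² + 24 + 3*A)/(-7)) = (-5 + A)/(A + 9*(-⅐)*(56 + A² + 3*A)) = (-5 + A)/(A + (-72 - 27*A/7 - 9*A²/7)) = (-5 + A)/(-72 - 20*A/7 - 9*A²/7))
-645*(v(D(7)) + 829) = -645*(7*(5 - 1*7)/(504 + 9*7² + 20*7) + 829) = -645*(7*(5 - 7)/(504 + 9*49 + 140) + 829) = -645*(7*(-2)/(504 + 441 + 140) + 829) = -645*(7*(-2)/1085 + 829) = -645*(7*(1/1085)*(-2) + 829) = -645*(-2/155 + 829) = -645*128493/155 = -16575597/31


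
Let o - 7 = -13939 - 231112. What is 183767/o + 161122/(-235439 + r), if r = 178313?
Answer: -24989926505/6999191772 ≈ -3.5704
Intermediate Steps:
o = -245044 (o = 7 + (-13939 - 231112) = 7 - 245051 = -245044)
183767/o + 161122/(-235439 + r) = 183767/(-245044) + 161122/(-235439 + 178313) = 183767*(-1/245044) + 161122/(-57126) = -183767/245044 + 161122*(-1/57126) = -183767/245044 - 80561/28563 = -24989926505/6999191772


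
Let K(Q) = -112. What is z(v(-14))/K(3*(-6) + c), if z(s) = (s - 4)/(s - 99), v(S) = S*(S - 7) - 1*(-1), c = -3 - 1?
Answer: -291/21952 ≈ -0.013256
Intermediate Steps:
c = -4
v(S) = 1 + S*(-7 + S) (v(S) = S*(-7 + S) + 1 = 1 + S*(-7 + S))
z(s) = (-4 + s)/(-99 + s)
z(v(-14))/K(3*(-6) + c) = ((-4 + (1 + (-14)² - 7*(-14)))/(-99 + (1 + (-14)² - 7*(-14))))/(-112) = ((-4 + (1 + 196 + 98))/(-99 + (1 + 196 + 98)))*(-1/112) = ((-4 + 295)/(-99 + 295))*(-1/112) = (291/196)*(-1/112) = -291/21952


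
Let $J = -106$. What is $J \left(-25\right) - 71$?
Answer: $2579$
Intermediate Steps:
$J \left(-25\right) - 71 = \left(-106\right) \left(-25\right) - 71 = 2650 - 71 = 2579$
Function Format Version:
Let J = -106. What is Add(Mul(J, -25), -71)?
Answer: 2579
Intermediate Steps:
Add(Mul(J, -25), -71) = Add(Mul(-106, -25), -71) = Add(2650, -71) = 2579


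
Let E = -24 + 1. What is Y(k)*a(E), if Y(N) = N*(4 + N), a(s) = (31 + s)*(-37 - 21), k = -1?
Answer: 1392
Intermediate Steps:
E = -23
a(s) = -1798 - 58*s (a(s) = (31 + s)*(-58) = -1798 - 58*s)
Y(k)*a(E) = (-(4 - 1))*(-1798 - 58*(-23)) = (-1*3)*(-1798 + 1334) = -3*(-464) = 1392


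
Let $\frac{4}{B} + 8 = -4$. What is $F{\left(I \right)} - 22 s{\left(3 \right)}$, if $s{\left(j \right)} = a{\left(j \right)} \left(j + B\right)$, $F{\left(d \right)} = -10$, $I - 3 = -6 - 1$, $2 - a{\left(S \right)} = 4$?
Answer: $\frac{322}{3} \approx 107.33$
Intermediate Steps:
$a{\left(S \right)} = -2$ ($a{\left(S \right)} = 2 - 4 = -2$)
$I = -4$ ($I = 3 - 7 = -4$)
$B = - \frac{1}{3}$ ($B = \frac{4}{-8 - 4} = \frac{4}{-12} = 4 \left(- \frac{1}{12}\right) = - \frac{1}{3} \approx -0.33333$)
$s{\left(j \right)} = \frac{2}{3} - 2 j$ ($s{\left(j \right)} = - 2 \left(j - \frac{1}{3}\right) = - 2 \left(- \frac{1}{3} + j\right) = \frac{2}{3} - 2 j$)
$F{\left(I \right)} - 22 s{\left(3 \right)} = -10 - 22 \left(\frac{2}{3} - 6\right) = -10 - - \frac{352}{3} = -10 + \frac{352}{3} = \frac{322}{3}$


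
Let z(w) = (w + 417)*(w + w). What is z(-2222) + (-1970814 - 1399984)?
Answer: 4650622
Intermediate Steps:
z(w) = 2*w*(417 + w) (z(w) = (417 + w)*(2*w) = 2*w*(417 + w))
z(-2222) + (-1970814 - 1399984) = 2*(-2222)*(417 - 2222) + (-1970814 - 1399984) = 2*(-2222)*(-1805) - 3370798 = 8021420 - 3370798 = 4650622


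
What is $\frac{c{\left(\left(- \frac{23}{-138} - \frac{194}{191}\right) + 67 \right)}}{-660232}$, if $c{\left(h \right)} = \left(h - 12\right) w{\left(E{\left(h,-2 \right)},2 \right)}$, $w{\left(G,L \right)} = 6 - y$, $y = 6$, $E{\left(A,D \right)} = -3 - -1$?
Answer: $0$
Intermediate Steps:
$E{\left(A,D \right)} = -2$ ($E{\left(A,D \right)} = -3 + 1 = -2$)
$w{\left(G,L \right)} = 0$ ($w{\left(G,L \right)} = 6 - 6 = 0$)
$c{\left(h \right)} = 0$ ($c{\left(h \right)} = \left(h - 12\right) 0 = \left(-12 + h\right) 0 = 0$)
$\frac{c{\left(\left(- \frac{23}{-138} - \frac{194}{191}\right) + 67 \right)}}{-660232} = \frac{0}{-660232} = 0 \left(- \frac{1}{660232}\right) = 0$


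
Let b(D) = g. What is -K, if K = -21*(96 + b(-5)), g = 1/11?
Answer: 22197/11 ≈ 2017.9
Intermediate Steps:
g = 1/11 ≈ 0.090909
b(D) = 1/11
K = -22197/11 (K = -21*(96 + 1/11) = -21*1057/11 = -22197/11 ≈ -2017.9)
-K = -1*(-22197/11) = 22197/11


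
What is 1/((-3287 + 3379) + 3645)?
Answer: 1/3737 ≈ 0.00026759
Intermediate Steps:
1/((-3287 + 3379) + 3645) = 1/(92 + 3645) = 1/3737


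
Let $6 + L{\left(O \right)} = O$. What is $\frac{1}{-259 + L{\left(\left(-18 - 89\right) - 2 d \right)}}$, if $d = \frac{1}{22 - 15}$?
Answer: $- \frac{7}{2606} \approx -0.0026861$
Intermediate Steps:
$d = \frac{1}{7} \approx 0.14286$
$L{\left(O \right)} = -6 + O$
$\frac{1}{-259 + L{\left(\left(-18 - 89\right) - 2 d \right)}} = \frac{1}{-259 - \frac{793}{7}} = \frac{1}{- \frac{2606}{7}} = - \frac{7}{2606}$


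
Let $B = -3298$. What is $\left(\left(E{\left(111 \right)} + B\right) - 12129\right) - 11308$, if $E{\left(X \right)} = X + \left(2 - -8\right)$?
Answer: $-26614$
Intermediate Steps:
$E{\left(X \right)} = 10 + X$ ($E{\left(X \right)} = X + \left(2 + 8\right) = X + 10 = 10 + X$)
$\left(\left(E{\left(111 \right)} + B\right) - 12129\right) - 11308 = \left(\left(\left(10 + 111\right) - 3298\right) - 12129\right) - 11308 = \left(\left(121 - 3298\right) - 12129\right) - 11308 = \left(-3177 - 12129\right) - 11308 = -15306 - 11308 = -26614$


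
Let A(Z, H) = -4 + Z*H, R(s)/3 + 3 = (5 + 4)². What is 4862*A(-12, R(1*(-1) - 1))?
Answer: -13671944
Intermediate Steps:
R(s) = 234 (R(s) = -9 + 3*(5 + 4)² = -9 + 3*9² = -9 + 3*81 = -9 + 243 = 234)
A(Z, H) = -4 + H*Z
4862*A(-12, R(1*(-1) - 1)) = 4862*(-4 + 234*(-12)) = 4862*(-4 - 2808) = 4862*(-2812) = -13671944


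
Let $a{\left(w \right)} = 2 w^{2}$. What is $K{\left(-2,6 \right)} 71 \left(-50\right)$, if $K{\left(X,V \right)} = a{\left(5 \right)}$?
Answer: $-177500$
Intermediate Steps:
$K{\left(X,V \right)} = 50$ ($K{\left(X,V \right)} = 2 \cdot 5^{2} = 2 \cdot 25 = 50$)
$K{\left(-2,6 \right)} 71 \left(-50\right) = 50 \cdot 71 \left(-50\right) = 3550 \left(-50\right) = -177500$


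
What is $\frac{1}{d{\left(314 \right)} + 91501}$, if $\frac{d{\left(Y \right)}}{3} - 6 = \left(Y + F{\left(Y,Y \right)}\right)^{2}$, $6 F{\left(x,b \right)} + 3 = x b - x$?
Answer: $\frac{12}{10033724797} \approx 1.196 \cdot 10^{-9}$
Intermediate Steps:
$F{\left(x,b \right)} = - \frac{1}{2} - \frac{x}{6} + \frac{b x}{6}$ ($F{\left(x,b \right)} = - \frac{1}{2} + \frac{x b - x}{6} = - \frac{1}{2} + \frac{b x - x}{6} = - \frac{1}{2} + \frac{- x + b x}{6} = - \frac{1}{2} + \left(- \frac{x}{6} + \frac{b x}{6}\right) = - \frac{1}{2} - \frac{x}{6} + \frac{b x}{6}$)
$d{\left(Y \right)} = 18 + 3 \left(- \frac{1}{2} + \frac{Y^{2}}{6} + \frac{5 Y}{6}\right)^{2}$ ($d{\left(Y \right)} = 18 + 3 \left(Y - \left(\frac{1}{2} + \frac{Y}{6} - \frac{Y Y}{6}\right)\right)^{2} = 18 + 3 \left(Y - \left(\frac{1}{2} - \frac{Y^{2}}{6} + \frac{Y}{6}\right)\right)^{2} = 18 + 3 \left(- \frac{1}{2} + \frac{Y^{2}}{6} + \frac{5 Y}{6}\right)^{2}$)
$\frac{1}{d{\left(314 \right)} + 91501} = \frac{1}{\left(18 + \frac{\left(-3 + 314^{2} + 5 \cdot 314\right)^{2}}{12}\right) + 91501} = \frac{1}{\left(18 + \frac{\left(-3 + 98596 + 1570\right)^{2}}{12}\right) + 91501} = \frac{1}{\left(18 + \frac{100163^{2}}{12}\right) + 91501} = \frac{1}{\left(18 + \frac{1}{12} \cdot 10032626569\right) + 91501} = \frac{1}{\left(18 + \frac{10032626569}{12}\right) + 91501} = \frac{1}{\frac{10032626785}{12} + 91501} = \frac{1}{\frac{10033724797}{12}} = \frac{12}{10033724797}$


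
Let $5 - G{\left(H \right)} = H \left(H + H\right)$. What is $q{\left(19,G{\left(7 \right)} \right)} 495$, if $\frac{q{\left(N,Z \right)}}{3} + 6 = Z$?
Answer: $-147015$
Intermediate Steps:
$G{\left(H \right)} = 5 - 2 H^{2}$ ($G{\left(H \right)} = 5 - H \left(H + H\right) = 5 - H 2 H = 5 - 2 H^{2}$)
$q{\left(N,Z \right)} = -18 + 3 Z$
$q{\left(19,G{\left(7 \right)} \right)} 495 = \left(-18 + 3 \left(5 - 2 \cdot 7^{2}\right)\right) 495 = \left(-18 + 3 \left(5 - 98\right)\right) 495 = \left(-18 + 3 \left(-93\right)\right) 495 = \left(-18 - 279\right) 495 = \left(-297\right) 495 = -147015$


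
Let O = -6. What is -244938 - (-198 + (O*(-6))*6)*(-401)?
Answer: -237720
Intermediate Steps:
-244938 - (-198 + (O*(-6))*6)*(-401) = -244938 - (-198 - 6*(-6)*6)*(-401) = -244938 - (-198 + 36*6)*(-401) = -244938 - (-198 + 216)*(-401) = -244938 - 18*(-401) = -244938 - 1*(-7218) = -244938 + 7218 = -237720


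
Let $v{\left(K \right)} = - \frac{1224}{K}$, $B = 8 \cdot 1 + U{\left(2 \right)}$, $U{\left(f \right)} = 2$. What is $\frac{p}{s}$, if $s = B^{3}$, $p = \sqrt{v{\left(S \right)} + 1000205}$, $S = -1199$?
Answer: $\frac{\sqrt{1437897175781}}{1199000} \approx 1.0001$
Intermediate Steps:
$B = 10$ ($B = 8 \cdot 1 + 2 = 8 + 2 = 10$)
$p = \frac{\sqrt{1437897175781}}{1199}$ ($p = \sqrt{- \frac{1224}{-1199} + 1000205} = \sqrt{\left(-1224\right) \left(- \frac{1}{1199}\right) + 1000205} = \sqrt{\frac{1224}{1199} + 1000205} = \sqrt{\frac{1199247019}{1199}} = \frac{\sqrt{1437897175781}}{1199} \approx 1000.1$)
$s = 1000$ ($s = 10^{3} = 1000$)
$\frac{p}{s} = \frac{\frac{1}{1199} \sqrt{1437897175781}}{1000} = \frac{\sqrt{1437897175781}}{1199} \cdot \frac{1}{1000} = \frac{\sqrt{1437897175781}}{1199000}$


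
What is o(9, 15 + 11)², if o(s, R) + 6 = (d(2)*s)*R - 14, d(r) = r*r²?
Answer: 3429904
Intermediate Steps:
d(r) = r³
o(s, R) = -20 + 8*R*s (o(s, R) = -6 + ((2³*s)*R - 14) = -6 + ((8*s)*R - 14) = -6 + (8*R*s - 14) = -6 + (-14 + 8*R*s) = -20 + 8*R*s)
o(9, 15 + 11)² = (-20 + 8*(15 + 11)*9)² = (-20 + 8*26*9)² = (-20 + 1872)² = 1852² = 3429904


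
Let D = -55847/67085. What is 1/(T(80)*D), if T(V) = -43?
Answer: 67085/2401421 ≈ 0.027936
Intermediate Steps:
D = -55847/67085 (D = -55847*1/67085 = -55847/67085 ≈ -0.83248)
1/(T(80)*D) = 1/((-43)*(-55847/67085)) = -1/43*(-67085/55847) = 67085/2401421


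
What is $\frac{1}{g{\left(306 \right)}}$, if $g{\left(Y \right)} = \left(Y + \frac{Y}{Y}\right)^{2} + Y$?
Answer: $\frac{1}{94555} \approx 1.0576 \cdot 10^{-5}$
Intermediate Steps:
$g{\left(Y \right)} = Y + \left(1 + Y\right)^{2}$ ($g{\left(Y \right)} = \left(Y + 1\right)^{2} + Y = \left(1 + Y\right)^{2} + Y = Y + \left(1 + Y\right)^{2}$)
$\frac{1}{g{\left(306 \right)}} = \frac{1}{306 + \left(1 + 306\right)^{2}} = \frac{1}{306 + 307^{2}} = \frac{1}{306 + 94249} = \frac{1}{94555}$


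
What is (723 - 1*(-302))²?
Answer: 1050625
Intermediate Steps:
(723 - 1*(-302))² = (723 + 302)² = 1025² = 1050625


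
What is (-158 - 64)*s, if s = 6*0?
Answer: 0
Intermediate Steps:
s = 0
(-158 - 64)*s = (-158 - 64)*0 = -222*0 = 0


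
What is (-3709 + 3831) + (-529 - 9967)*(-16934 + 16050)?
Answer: 9278586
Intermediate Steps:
(-3709 + 3831) + (-529 - 9967)*(-16934 + 16050) = 122 - 10496*(-884) = 122 + 9278464 = 9278586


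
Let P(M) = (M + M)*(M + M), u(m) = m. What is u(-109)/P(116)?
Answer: -109/53824 ≈ -0.0020251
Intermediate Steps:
P(M) = 4*M² (P(M) = (2*M)*(2*M) = 4*M²)
u(-109)/P(116) = -109/(4*116²) = -109/(4*13456) = -109/53824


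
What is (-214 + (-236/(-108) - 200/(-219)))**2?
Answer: 172795681969/3884841 ≈ 44480.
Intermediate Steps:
(-214 + (-236/(-108) - 200/(-219)))**2 = (-214 + (-236*(-1/108) - 200*(-1/219)))**2 = (-214 + (59/27 + 200/219))**2 = (-214 + 6107/1971)**2 = (-415687/1971)**2 = 172795681969/3884841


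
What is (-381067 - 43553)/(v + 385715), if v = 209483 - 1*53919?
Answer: -424620/541279 ≈ -0.78448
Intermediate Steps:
v = 155564 (v = 209483 - 53919 = 155564)
(-381067 - 43553)/(v + 385715) = (-381067 - 43553)/(155564 + 385715) = -424620/541279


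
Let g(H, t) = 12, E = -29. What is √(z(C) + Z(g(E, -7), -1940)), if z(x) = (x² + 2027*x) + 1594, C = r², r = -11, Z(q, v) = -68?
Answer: √261434 ≈ 511.31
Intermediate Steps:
C = 121 (C = (-11)² = 121)
z(x) = 1594 + x² + 2027*x
√(z(C) + Z(g(E, -7), -1940)) = √((1594 + 121² + 2027*121) - 68) = √((1594 + 14641 + 245267) - 68) = √(261502 - 68) = √261434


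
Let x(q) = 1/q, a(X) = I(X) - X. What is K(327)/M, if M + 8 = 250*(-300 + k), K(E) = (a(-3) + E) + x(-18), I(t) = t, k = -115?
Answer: -5885/1867644 ≈ -0.0031510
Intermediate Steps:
a(X) = 0 (a(X) = X - X = 0)
K(E) = -1/18 + E (K(E) = (0 + E) + 1/(-18) = E - 1/18 = -1/18 + E)
M = -103758 (M = -8 + 250*(-300 - 115) = -8 + 250*(-415) = -8 - 103750 = -103758)
K(327)/M = (-1/18 + 327)/(-103758) = (5885/18)*(-1/103758) = -5885/1867644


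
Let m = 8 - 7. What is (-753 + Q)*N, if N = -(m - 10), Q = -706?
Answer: -13131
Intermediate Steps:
m = 1
N = 9 (N = -(1 - 10) = -1*(-9) = 9)
(-753 + Q)*N = (-753 - 706)*9 = -1459*9 = -13131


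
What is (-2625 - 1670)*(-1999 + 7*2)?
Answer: 8525575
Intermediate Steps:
(-2625 - 1670)*(-1999 + 7*2) = -4295*(-1999 + 14) = -4295*(-1985) = 8525575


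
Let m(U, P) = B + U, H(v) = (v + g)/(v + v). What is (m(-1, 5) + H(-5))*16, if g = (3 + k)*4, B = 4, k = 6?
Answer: -8/5 ≈ -1.6000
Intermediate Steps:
g = 36 (g = (3 + 6)*4 = 9*4 = 36)
H(v) = (36 + v)/(2*v) (H(v) = (v + 36)/(v + v) = (36 + v)/((2*v)) = (36 + v)*(1/(2*v)) = (36 + v)/(2*v))
m(U, P) = 4 + U
(m(-1, 5) + H(-5))*16 = ((4 - 1) + (½)*(36 - 5)/(-5))*16 = (3 + (½)*(-⅕)*31)*16 = (3 - 31/10)*16 = -⅒*16 = -8/5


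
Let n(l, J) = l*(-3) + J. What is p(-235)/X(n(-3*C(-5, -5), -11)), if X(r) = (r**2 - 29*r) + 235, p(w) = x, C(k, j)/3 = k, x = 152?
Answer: 152/25785 ≈ 0.0058949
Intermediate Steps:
C(k, j) = 3*k
p(w) = 152
n(l, J) = J - 3*l (n(l, J) = -3*l + J = J - 3*l)
X(r) = 235 + r**2 - 29*r
p(-235)/X(n(-3*C(-5, -5), -11)) = 152/(235 + (-11 - (-9)*3*(-5))**2 - 29*(-11 - (-9)*3*(-5))) = 152/(235 + (-11 - (-9)*(-15))**2 - 29*(-11 - (-9)*(-15))) = 152/(235 + (-11 - 3*45)**2 - 29*(-11 - 3*45)) = 152/(235 + (-11 - 135)**2 - 29*(-11 - 135)) = 152/(235 + (-146)**2 - 29*(-146)) = 152/(235 + 21316 + 4234) = 152/25785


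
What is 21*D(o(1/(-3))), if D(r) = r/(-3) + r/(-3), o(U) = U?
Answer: 14/3 ≈ 4.6667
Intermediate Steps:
D(r) = -2*r/3 (D(r) = r*(-1/3) + r*(-1/3) = -r/3 - r/3 = -2*r/3)
21*D(o(1/(-3))) = 21*(-2/3/(-3)) = 21*(-2/3*(-1/3)) = 21*(2/9) = 14/3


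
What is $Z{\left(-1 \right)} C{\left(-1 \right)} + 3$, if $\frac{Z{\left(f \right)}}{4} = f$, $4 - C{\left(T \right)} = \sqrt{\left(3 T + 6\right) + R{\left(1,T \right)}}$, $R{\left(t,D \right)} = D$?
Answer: $-13 + 4 \sqrt{2} \approx -7.3431$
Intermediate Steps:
$C{\left(T \right)} = 4 - \sqrt{6 + 4 T}$ ($C{\left(T \right)} = 4 - \sqrt{\left(3 T + 6\right) + T} = 4 - \sqrt{\left(6 + 3 T\right) + T} = 4 - \sqrt{6 + 4 T}$)
$Z{\left(f \right)} = 4 f$
$Z{\left(-1 \right)} C{\left(-1 \right)} + 3 = 4 \left(-1\right) \left(4 - \sqrt{6 + 4 \left(-1\right)}\right) + 3 = - 4 \left(4 - \sqrt{6 - 4}\right) + 3 = - 4 \left(4 - \sqrt{2}\right) + 3 = \left(-16 + 4 \sqrt{2}\right) + 3 = -13 + 4 \sqrt{2}$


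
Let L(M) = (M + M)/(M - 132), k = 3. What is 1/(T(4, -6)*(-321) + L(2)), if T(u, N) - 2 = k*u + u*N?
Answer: 65/208648 ≈ 0.00031153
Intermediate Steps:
T(u, N) = 2 + 3*u + N*u (T(u, N) = 2 + (3*u + u*N) = 2 + (3*u + N*u) = 2 + 3*u + N*u)
L(M) = 2*M/(-132 + M) (L(M) = (2*M)/(-132 + M) = 2*M/(-132 + M))
1/(T(4, -6)*(-321) + L(2)) = 1/((2 + 3*4 - 6*4)*(-321) + 2*2/(-132 + 2)) = 1/((2 + 12 - 24)*(-321) + 2*2/(-130)) = 1/(-10*(-321) + 2*2*(-1/130)) = 1/(3210 - 2/65) = 1/(208648/65) = 65/208648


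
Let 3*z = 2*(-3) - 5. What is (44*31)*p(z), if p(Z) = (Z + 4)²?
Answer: 1364/9 ≈ 151.56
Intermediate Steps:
z = -11/3 (z = (2*(-3) - 5)/3 = (-6 - 5)/3 = (⅓)*(-11) = -11/3 ≈ -3.6667)
p(Z) = (4 + Z)²
(44*31)*p(z) = (44*31)*(4 - 11/3)² = 1364*(⅓)² = 1364*(⅑) = 1364/9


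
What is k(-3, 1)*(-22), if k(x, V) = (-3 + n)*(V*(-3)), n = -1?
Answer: -264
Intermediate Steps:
k(x, V) = 12*V (k(x, V) = (-3 - 1)*(V*(-3)) = -(-12)*V = 12*V)
k(-3, 1)*(-22) = (12*1)*(-22) = 12*(-22) = -264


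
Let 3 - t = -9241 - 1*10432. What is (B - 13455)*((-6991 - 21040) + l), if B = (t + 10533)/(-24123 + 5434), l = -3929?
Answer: 8037642899840/18689 ≈ 4.3007e+8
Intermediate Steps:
t = 19676 (t = 3 - (-9241 - 1*10432) = 3 - (-9241 - 10432) = 3 - 1*(-19673) = 3 + 19673 = 19676)
B = -30209/18689 (B = (19676 + 10533)/(-24123 + 5434) = 30209/(-18689) = 30209*(-1/18689) = -30209/18689 ≈ -1.6164)
(B - 13455)*((-6991 - 21040) + l) = (-30209/18689 - 13455)*((-6991 - 21040) - 3929) = -251490704*(-28031 - 3929)/18689 = -251490704/18689*(-31960) = 8037642899840/18689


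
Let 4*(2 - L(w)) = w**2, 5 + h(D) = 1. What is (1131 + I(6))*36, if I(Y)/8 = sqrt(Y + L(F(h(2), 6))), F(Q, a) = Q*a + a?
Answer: 40716 + 288*I*sqrt(73) ≈ 40716.0 + 2460.7*I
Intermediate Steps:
h(D) = -4 (h(D) = -5 + 1 = -4)
F(Q, a) = a + Q*a
L(w) = 2 - w**2/4
I(Y) = 8*sqrt(-79 + Y) (I(Y) = 8*sqrt(Y + (2 - 36*(1 - 4)**2/4)) = 8*sqrt(Y + (2 - (6*(-3))**2/4)) = 8*sqrt(Y + (2 - 1/4*(-18)**2)) = 8*sqrt(Y + (2 - 1/4*324)) = 8*sqrt(Y + (2 - 81)) = 8*sqrt(Y - 79) = 8*sqrt(-79 + Y))
(1131 + I(6))*36 = (1131 + 8*sqrt(-79 + 6))*36 = (1131 + 8*sqrt(-73))*36 = (1131 + 8*(I*sqrt(73)))*36 = (1131 + 8*I*sqrt(73))*36 = 40716 + 288*I*sqrt(73)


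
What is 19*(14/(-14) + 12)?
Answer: 209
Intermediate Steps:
19*(14/(-14) + 12) = 19*(14*(-1/14) + 12) = 19*(-1 + 12) = 19*11 = 209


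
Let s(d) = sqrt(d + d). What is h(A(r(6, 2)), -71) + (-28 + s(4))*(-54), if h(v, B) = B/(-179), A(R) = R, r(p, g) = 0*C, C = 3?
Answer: 270719/179 - 108*sqrt(2) ≈ 1359.7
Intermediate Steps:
r(p, g) = 0 (r(p, g) = 0*3 = 0)
s(d) = sqrt(2)*sqrt(d) (s(d) = sqrt(2*d) = sqrt(2)*sqrt(d))
h(v, B) = -B/179 (h(v, B) = B*(-1/179) = -B/179)
h(A(r(6, 2)), -71) + (-28 + s(4))*(-54) = -1/179*(-71) + (-28 + sqrt(2)*sqrt(4))*(-54) = 71/179 + (-28 + sqrt(2)*2)*(-54) = 71/179 + (-28 + 2*sqrt(2))*(-54) = 71/179 + (1512 - 108*sqrt(2)) = 270719/179 - 108*sqrt(2)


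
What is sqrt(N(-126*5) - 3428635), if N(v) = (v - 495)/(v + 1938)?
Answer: I*sqrt(162942490615)/218 ≈ 1851.7*I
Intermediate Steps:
N(v) = (-495 + v)/(1938 + v)
sqrt(N(-126*5) - 3428635) = sqrt((-495 - 126*5)/(1938 - 126*5) - 3428635) = sqrt((-495 - 630)/(1938 - 630) - 3428635) = sqrt(-1125/1308 - 3428635) = sqrt((1/1308)*(-1125) - 3428635) = sqrt(-375/436 - 3428635) = sqrt(-1494885235/436) = I*sqrt(162942490615)/218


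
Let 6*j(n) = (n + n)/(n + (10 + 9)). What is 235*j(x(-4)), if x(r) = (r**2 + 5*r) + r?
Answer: -1880/33 ≈ -56.970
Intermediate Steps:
x(r) = r**2 + 6*r
j(n) = n/(3*(19 + n)) (j(n) = ((n + n)/(n + (10 + 9)))/6 = ((2*n)/(n + 19))/6 = ((2*n)/(19 + n))/6 = (2*n/(19 + n))/6 = n/(3*(19 + n)))
235*j(x(-4)) = 235*((-4*(6 - 4))/(3*(19 - 4*(6 - 4)))) = 235*((-4*2)/(3*(19 - 4*2))) = 235*((1/3)*(-8)/(19 - 8)) = 235*((1/3)*(-8)/11) = 235*((1/3)*(-8)*(1/11)) = 235*(-8/33) = -1880/33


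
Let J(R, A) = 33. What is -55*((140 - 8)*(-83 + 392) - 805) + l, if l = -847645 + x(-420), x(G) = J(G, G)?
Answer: -3046677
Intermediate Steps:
x(G) = 33
l = -847612 (l = -847645 + 33 = -847612)
-55*((140 - 8)*(-83 + 392) - 805) + l = -55*((140 - 8)*(-83 + 392) - 805) - 847612 = -55*(132*309 - 805) - 847612 = -55*(40788 - 805) - 847612 = -55*39983 - 847612 = -2199065 - 847612 = -3046677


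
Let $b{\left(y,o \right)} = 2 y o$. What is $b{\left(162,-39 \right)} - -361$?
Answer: $-12275$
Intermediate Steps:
$b{\left(y,o \right)} = 2 o y$
$b{\left(162,-39 \right)} - -361 = 2 \left(-39\right) 162 - -361 = -12636 + 361 = -12275$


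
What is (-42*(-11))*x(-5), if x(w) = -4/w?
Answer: 1848/5 ≈ 369.60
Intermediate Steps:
(-42*(-11))*x(-5) = (-42*(-11))*(-4/(-5)) = 462*(-4*(-⅕)) = 462*(⅘) = 1848/5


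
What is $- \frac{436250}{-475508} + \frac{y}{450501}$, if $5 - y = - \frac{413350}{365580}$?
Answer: $\frac{898111138801000}{978917356644183} \approx 0.91745$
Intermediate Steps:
$y = \frac{224125}{36558}$ ($y = 5 - - \frac{413350}{365580} = 5 - \left(-413350\right) \frac{1}{365580} = 5 - - \frac{41335}{36558} = 5 + \frac{41335}{36558} = \frac{224125}{36558} \approx 6.1307$)
$- \frac{436250}{-475508} + \frac{y}{450501} = - \frac{436250}{-475508} + \frac{224125}{36558 \cdot 450501} = \left(-436250\right) \left(- \frac{1}{475508}\right) + \frac{224125}{36558} \cdot \frac{1}{450501} = \frac{218125}{237754} + \frac{224125}{16469415558} = \frac{898111138801000}{978917356644183}$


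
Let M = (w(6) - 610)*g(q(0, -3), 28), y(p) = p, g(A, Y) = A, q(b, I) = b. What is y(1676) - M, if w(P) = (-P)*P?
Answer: 1676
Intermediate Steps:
w(P) = -P**2
M = 0 (M = (-1*6**2 - 610)*0 = (-1*36 - 610)*0 = (-36 - 610)*0 = -646*0 = 0)
y(1676) - M = 1676 - 1*0 = 1676 + 0 = 1676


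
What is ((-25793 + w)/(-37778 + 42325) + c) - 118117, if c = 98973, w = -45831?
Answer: -87119392/4547 ≈ -19160.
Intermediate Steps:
((-25793 + w)/(-37778 + 42325) + c) - 118117 = ((-25793 - 45831)/(-37778 + 42325) + 98973) - 118117 = (-71624/4547 + 98973) - 118117 = 449958607/4547 - 118117 = -87119392/4547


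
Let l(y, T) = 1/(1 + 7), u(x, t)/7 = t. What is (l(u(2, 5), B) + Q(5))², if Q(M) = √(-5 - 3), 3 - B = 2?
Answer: -511/64 + I*√2/2 ≈ -7.9844 + 0.70711*I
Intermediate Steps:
B = 1 (B = 3 - 1*2 = 3 - 2 = 1)
u(x, t) = 7*t
l(y, T) = ⅛ (l(y, T) = 1/8 = ⅛)
Q(M) = 2*I*√2 (Q(M) = √(-8) = 2*I*√2)
(l(u(2, 5), B) + Q(5))² = (⅛ + 2*I*√2)²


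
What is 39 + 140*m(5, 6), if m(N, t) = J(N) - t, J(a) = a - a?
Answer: -801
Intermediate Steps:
J(a) = 0
m(N, t) = -t (m(N, t) = 0 - t = -t)
39 + 140*m(5, 6) = 39 + 140*(-1*6) = 39 + 140*(-6) = 39 - 840 = -801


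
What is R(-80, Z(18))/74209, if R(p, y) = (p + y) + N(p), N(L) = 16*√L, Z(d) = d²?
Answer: 244/74209 + 64*I*√5/74209 ≈ 0.003288 + 0.0019285*I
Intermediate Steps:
R(p, y) = p + y + 16*√p (R(p, y) = (p + y) + 16*√p = p + y + 16*√p)
R(-80, Z(18))/74209 = (-80 + 18² + 16*√(-80))/74209 = (-80 + 324 + 16*(4*I*√5))*(1/74209) = (-80 + 324 + 64*I*√5)*(1/74209) = (244 + 64*I*√5)*(1/74209) = 244/74209 + 64*I*√5/74209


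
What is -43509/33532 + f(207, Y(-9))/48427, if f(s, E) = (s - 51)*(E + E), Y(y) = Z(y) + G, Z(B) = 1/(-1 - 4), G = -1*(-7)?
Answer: -10179344259/8119270820 ≈ -1.2537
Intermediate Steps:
G = 7
Z(B) = -⅕ (Z(B) = 1/(-5) = -⅕)
Y(y) = 34/5 (Y(y) = -⅕ + 7 = 34/5)
f(s, E) = 2*E*(-51 + s) (f(s, E) = (-51 + s)*(2*E) = 2*E*(-51 + s))
-43509/33532 + f(207, Y(-9))/48427 = -43509/33532 + (2*(34/5)*(-51 + 207))/48427 = -43509*1/33532 + (2*(34/5)*156)*(1/48427) = -43509/33532 + (10608/5)*(1/48427) = -43509/33532 + 10608/242135 = -10179344259/8119270820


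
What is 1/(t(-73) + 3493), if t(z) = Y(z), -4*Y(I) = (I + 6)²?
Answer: 4/9483 ≈ 0.00042181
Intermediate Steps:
Y(I) = -(6 + I)²/4 (Y(I) = -(I + 6)²/4 = -(6 + I)²/4)
t(z) = -(6 + z)²/4
1/(t(-73) + 3493) = 1/(-(6 - 73)²/4 + 3493) = 1/(-¼*(-67)² + 3493) = 1/(-¼*4489 + 3493) = 1/(-4489/4 + 3493) = 1/(9483/4) = 4/9483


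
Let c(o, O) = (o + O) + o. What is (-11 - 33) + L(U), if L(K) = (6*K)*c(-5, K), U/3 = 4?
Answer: 100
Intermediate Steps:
c(o, O) = O + 2*o (c(o, O) = (O + o) + o = O + 2*o)
U = 12 (U = 3*4 = 12)
L(K) = 6*K*(-10 + K) (L(K) = (6*K)*(K + 2*(-5)) = (6*K)*(K - 10) = (6*K)*(-10 + K) = 6*K*(-10 + K))
(-11 - 33) + L(U) = (-11 - 33) + 6*12*(-10 + 12) = -44 + 6*12*2 = -44 + 144 = 100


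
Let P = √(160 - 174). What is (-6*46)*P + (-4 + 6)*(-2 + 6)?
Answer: 8 - 276*I*√14 ≈ 8.0 - 1032.7*I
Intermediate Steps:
P = I*√14 (P = √(-14) = I*√14 ≈ 3.7417*I)
(-6*46)*P + (-4 + 6)*(-2 + 6) = (-6*46)*(I*√14) + (-4 + 6)*(-2 + 6) = -276*I*√14 + 2*4 = -276*I*√14 + 8 = 8 - 276*I*√14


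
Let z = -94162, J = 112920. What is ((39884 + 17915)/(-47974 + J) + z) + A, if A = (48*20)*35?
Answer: -561885979/9278 ≈ -60561.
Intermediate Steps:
A = 33600 (A = 960*35 = 33600)
((39884 + 17915)/(-47974 + J) + z) + A = ((39884 + 17915)/(-47974 + 112920) - 94162) + 33600 = (57799/64946 - 94162) + 33600 = (57799*(1/64946) - 94162) + 33600 = (8257/9278 - 94162) + 33600 = -873626779/9278 + 33600 = -561885979/9278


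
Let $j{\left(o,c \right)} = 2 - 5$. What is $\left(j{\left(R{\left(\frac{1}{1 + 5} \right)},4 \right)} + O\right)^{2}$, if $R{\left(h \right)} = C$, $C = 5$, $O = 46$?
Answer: $1849$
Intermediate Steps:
$R{\left(h \right)} = 5$
$j{\left(o,c \right)} = -3$
$\left(j{\left(R{\left(\frac{1}{1 + 5} \right)},4 \right)} + O\right)^{2} = \left(-3 + 46\right)^{2} = 43^{2} = 1849$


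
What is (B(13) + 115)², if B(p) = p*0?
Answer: 13225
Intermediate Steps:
B(p) = 0
(B(13) + 115)² = (0 + 115)² = 115² = 13225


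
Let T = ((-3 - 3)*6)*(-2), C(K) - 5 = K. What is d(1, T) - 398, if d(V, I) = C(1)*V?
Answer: -392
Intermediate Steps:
C(K) = 5 + K
T = 72 (T = -6*6*(-2) = -36*(-2) = 72)
d(V, I) = 6*V (d(V, I) = (5 + 1)*V = 6*V)
d(1, T) - 398 = 6*1 - 398 = 6 - 398 = -392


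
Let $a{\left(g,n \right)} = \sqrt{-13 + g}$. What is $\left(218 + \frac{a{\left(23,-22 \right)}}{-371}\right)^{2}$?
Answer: $\frac{\left(80878 - \sqrt{10}\right)^{2}}{137641} \approx 47520.0$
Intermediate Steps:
$\left(218 + \frac{a{\left(23,-22 \right)}}{-371}\right)^{2} = \left(218 + \frac{\sqrt{-13 + 23}}{-371}\right)^{2} = \left(218 + \sqrt{10} \left(- \frac{1}{371}\right)\right)^{2} = \left(218 - \frac{\sqrt{10}}{371}\right)^{2}$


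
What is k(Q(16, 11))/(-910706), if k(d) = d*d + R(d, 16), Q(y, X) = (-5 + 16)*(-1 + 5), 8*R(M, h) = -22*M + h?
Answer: -1817/910706 ≈ -0.0019952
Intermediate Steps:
R(M, h) = -11*M/4 + h/8 (R(M, h) = (-22*M + h)/8 = (h - 22*M)/8 = -11*M/4 + h/8)
Q(y, X) = 44 (Q(y, X) = 11*4 = 44)
k(d) = 2 + d² - 11*d/4 (k(d) = d*d + (-11*d/4 + (⅛)*16) = d² + (-11*d/4 + 2) = d² + (2 - 11*d/4) = 2 + d² - 11*d/4)
k(Q(16, 11))/(-910706) = (2 + 44² - 11/4*44)/(-910706) = (2 + 1936 - 121)*(-1/910706) = 1817*(-1/910706) = -1817/910706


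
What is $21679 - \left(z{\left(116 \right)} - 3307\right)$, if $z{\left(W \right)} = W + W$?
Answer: $24754$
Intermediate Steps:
$z{\left(W \right)} = 2 W$
$21679 - \left(z{\left(116 \right)} - 3307\right) = 21679 - \left(2 \cdot 116 - 3307\right) = 21679 - \left(232 - 3307\right) = 21679 - -3075 = 21679 + 3075 = 24754$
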